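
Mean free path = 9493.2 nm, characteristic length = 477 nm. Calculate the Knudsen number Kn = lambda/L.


Knudsen number Kn = lambda / L
Kn = 9493.2 / 477
Kn = 19.9019

19.9019


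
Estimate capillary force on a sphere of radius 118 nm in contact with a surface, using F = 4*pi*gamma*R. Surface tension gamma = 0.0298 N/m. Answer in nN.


Convert radius: R = 118 nm = 1.18e-07 m
F = 4 * pi * gamma * R
F = 4 * pi * 0.0298 * 1.18e-07
F = 4.41884e-08 N = 44.1884 nN

44.1884


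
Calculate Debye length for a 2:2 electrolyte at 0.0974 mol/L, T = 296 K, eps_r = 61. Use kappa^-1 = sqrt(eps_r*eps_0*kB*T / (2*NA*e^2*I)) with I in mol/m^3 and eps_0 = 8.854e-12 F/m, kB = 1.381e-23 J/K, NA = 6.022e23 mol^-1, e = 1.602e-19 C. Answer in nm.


Ionic strength I = 0.0974 * 2^2 * 1000 = 389.6 mol/m^3
kappa^-1 = sqrt(61 * 8.854e-12 * 1.381e-23 * 296 / (2 * 6.022e23 * (1.602e-19)^2 * 389.6))
kappa^-1 = 0.428 nm

0.428


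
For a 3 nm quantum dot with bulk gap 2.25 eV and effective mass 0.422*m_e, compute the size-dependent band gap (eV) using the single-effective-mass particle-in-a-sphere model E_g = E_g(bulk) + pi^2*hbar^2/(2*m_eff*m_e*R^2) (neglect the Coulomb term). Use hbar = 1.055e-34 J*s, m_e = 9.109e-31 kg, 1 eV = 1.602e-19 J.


Radius R = 3/2 nm = 1.5e-09 m
Confinement energy dE = pi^2 * hbar^2 / (2 * m_eff * m_e * R^2)
dE = pi^2 * (1.055e-34)^2 / (2 * 0.422 * 9.109e-31 * (1.5e-09)^2) J, divided by 1.602e-19 J/eV
dE = 0.3964 eV
Total band gap = E_g(bulk) + dE = 2.25 + 0.3964 = 2.6464 eV

2.6464


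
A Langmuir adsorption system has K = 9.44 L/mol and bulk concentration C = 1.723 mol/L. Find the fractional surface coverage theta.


Langmuir isotherm: theta = K*C / (1 + K*C)
K*C = 9.44 * 1.723 = 16.26512
theta = 16.26512 / (1 + 16.26512) = 16.26512 / 17.26512
theta = 0.9421

0.9421


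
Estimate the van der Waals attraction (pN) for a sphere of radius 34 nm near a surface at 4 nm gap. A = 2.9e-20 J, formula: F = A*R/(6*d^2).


Convert to SI: R = 34 nm = 3.4e-08 m, d = 4 nm = 4e-09 m
F = A * R / (6 * d^2)
F = 2.9e-20 * 3.4e-08 / (6 * (4e-09)^2)
F = 1.02708e-11 N = 10.271 pN

10.271


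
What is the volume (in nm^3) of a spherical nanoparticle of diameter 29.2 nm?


Radius r = 29.2/2 = 14.6 nm
Volume V = (4/3) * pi * r^3
V = (4/3) * pi * (14.6)^3
V = 13036.08 nm^3

13036.08


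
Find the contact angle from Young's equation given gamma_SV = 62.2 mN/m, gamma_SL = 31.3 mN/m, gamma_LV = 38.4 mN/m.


cos(theta) = (gamma_SV - gamma_SL) / gamma_LV
cos(theta) = (62.2 - 31.3) / 38.4
cos(theta) = 0.804688
theta = arccos(0.804688) = 36.42 degrees

36.42


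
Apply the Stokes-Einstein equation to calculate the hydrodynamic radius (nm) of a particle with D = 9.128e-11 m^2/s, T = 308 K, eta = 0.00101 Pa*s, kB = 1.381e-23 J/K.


Stokes-Einstein: R = kB*T / (6*pi*eta*D)
R = 1.381e-23 * 308 / (6 * pi * 0.00101 * 9.128e-11)
R = 2.44763e-09 m = 2.45 nm

2.45


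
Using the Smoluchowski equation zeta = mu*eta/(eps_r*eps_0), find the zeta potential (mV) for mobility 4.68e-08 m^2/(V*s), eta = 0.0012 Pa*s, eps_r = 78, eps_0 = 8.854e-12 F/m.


Smoluchowski equation: zeta = mu * eta / (eps_r * eps_0)
zeta = 4.68e-08 * 0.0012 / (78 * 8.854e-12)
zeta = 0.081319 V = 81.32 mV

81.32


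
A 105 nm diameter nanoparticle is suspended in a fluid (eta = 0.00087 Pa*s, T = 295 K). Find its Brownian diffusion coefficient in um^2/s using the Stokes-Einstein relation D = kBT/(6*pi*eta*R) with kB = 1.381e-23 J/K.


Radius R = 105/2 = 52.5 nm = 5.25e-08 m
D = kB*T / (6*pi*eta*R)
D = 1.381e-23 * 295 / (6 * pi * 0.00087 * 5.25e-08)
D = 4.7319e-12 m^2/s = 4.732 um^2/s

4.732


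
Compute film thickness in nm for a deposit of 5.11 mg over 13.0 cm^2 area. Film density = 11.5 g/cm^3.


Convert: m = 5.11 mg = 5.1100e-06 kg, A = 13.0 cm^2 = 1.3000e-03 m^2, rho = 11.5 g/cm^3 = 11500 kg/m^3
t = m / (A * rho)
t = 5.1100e-06 / (1.3000e-03 * 11500)
t = 3.4181e-07 m = 341.8 nm

341.8


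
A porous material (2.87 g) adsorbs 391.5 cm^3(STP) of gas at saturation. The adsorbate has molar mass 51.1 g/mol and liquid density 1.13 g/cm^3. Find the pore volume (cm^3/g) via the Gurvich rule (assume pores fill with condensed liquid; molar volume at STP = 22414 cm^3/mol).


Moles adsorbed n = V_ads / 22414 = 391.5 / 22414 = 1.746676e-02 mol
Liquid volume V_liq = n * M / rho_liq = 1.746676e-02 * 51.1 / 1.13 = 0.78987 cm^3
Specific pore volume V_pore = V_liq / m_sample = 0.78987 / 2.87
V_pore = 0.2752 cm^3/g

0.2752


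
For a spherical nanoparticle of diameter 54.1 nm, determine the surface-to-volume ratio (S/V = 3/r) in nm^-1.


Radius r = 54.1/2 = 27.05 nm
S/V = 3 / r = 3 / 27.05
S/V = 0.1109 nm^-1

0.1109


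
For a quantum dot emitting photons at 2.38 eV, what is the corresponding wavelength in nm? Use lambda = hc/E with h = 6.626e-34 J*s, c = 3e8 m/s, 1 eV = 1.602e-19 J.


Convert energy: E = 2.38 eV = 2.38 * 1.602e-19 = 3.81276e-19 J
lambda = h*c / E = 6.626e-34 * 3e8 / 3.81276e-19
lambda = 5.21355e-07 m = 521.4 nm

521.4


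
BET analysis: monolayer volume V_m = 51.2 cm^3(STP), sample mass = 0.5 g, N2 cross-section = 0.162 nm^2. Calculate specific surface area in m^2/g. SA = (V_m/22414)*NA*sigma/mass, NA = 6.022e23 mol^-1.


Number of moles in monolayer = V_m / 22414 = 51.2 / 22414 = 0.00228429
Number of molecules = moles * NA = 0.00228429 * 6.022e23
SA = molecules * sigma / mass
SA = (51.2 / 22414) * 6.022e23 * 0.162e-18 / 0.5
SA = 445.7 m^2/g

445.7


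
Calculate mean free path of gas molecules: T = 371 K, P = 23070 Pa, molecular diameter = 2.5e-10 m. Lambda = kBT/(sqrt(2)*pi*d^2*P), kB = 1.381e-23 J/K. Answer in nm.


Mean free path: lambda = kB*T / (sqrt(2) * pi * d^2 * P)
lambda = 1.381e-23 * 371 / (sqrt(2) * pi * (2.5e-10)^2 * 23070)
lambda = 7.99788e-07 m
lambda = 799.79 nm

799.79


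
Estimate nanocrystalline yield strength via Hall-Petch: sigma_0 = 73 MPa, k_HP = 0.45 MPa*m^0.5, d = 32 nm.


d = 32 nm = 3.2e-08 m
sqrt(d) = 0.0001788854
Hall-Petch contribution = k / sqrt(d) = 0.45 / 0.0001788854 = 2515.6 MPa
sigma = sigma_0 + k/sqrt(d) = 73 + 2515.6 = 2588.6 MPa

2588.6


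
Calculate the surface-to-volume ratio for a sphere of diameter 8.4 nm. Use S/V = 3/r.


Radius r = 8.4/2 = 4.2 nm
S/V = 3 / r = 3 / 4.2
S/V = 0.7143 nm^-1

0.7143


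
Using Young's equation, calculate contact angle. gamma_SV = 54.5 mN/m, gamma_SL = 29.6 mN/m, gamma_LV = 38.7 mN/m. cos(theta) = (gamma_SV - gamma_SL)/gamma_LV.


cos(theta) = (gamma_SV - gamma_SL) / gamma_LV
cos(theta) = (54.5 - 29.6) / 38.7
cos(theta) = 0.643411
theta = arccos(0.643411) = 49.95 degrees

49.95


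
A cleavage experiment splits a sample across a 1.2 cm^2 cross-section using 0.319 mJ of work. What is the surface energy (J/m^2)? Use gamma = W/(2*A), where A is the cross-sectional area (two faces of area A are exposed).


Convert: A = 1.2 cm^2 = 0.00012 m^2, W = 0.319 mJ = 0.000319 J
Cleaving exposes two faces of area A, so total new surface = 2*A and gamma = W / (2*A)
gamma = 0.000319 / (2 * 0.00012)
gamma = 1.329 J/m^2

1.329


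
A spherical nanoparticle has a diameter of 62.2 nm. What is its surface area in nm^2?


Radius r = 62.2/2 = 31.1 nm
Surface area SA = 4 * pi * r^2
SA = 4 * pi * (31.1)^2
SA = 12154.32 nm^2

12154.32


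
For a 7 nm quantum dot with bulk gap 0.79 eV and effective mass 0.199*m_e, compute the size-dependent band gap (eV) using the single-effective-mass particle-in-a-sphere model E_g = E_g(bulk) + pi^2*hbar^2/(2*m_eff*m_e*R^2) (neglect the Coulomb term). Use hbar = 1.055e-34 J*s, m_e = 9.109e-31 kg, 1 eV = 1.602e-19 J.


Radius R = 7/2 nm = 3.5e-09 m
Confinement energy dE = pi^2 * hbar^2 / (2 * m_eff * m_e * R^2)
dE = pi^2 * (1.055e-34)^2 / (2 * 0.199 * 9.109e-31 * (3.5e-09)^2) J, divided by 1.602e-19 J/eV
dE = 0.1544 eV
Total band gap = E_g(bulk) + dE = 0.79 + 0.1544 = 0.9444 eV

0.9444


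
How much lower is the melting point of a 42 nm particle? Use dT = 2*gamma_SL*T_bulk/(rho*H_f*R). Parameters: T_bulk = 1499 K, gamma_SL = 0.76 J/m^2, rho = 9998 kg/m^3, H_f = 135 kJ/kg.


Radius R = 42/2 = 21 nm = 2.1e-08 m
Convert H_f = 135 kJ/kg = 135000 J/kg
dT = 2 * gamma_SL * T_bulk / (rho * H_f * R)
dT = 2 * 0.76 * 1499 / (9998 * 135000 * 2.1e-08)
dT = 80.4 K

80.4


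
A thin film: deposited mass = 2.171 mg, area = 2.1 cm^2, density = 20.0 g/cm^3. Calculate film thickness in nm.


Convert: m = 2.171 mg = 2.1710e-06 kg, A = 2.1 cm^2 = 2.1000e-04 m^2, rho = 20.0 g/cm^3 = 20000 kg/m^3
t = m / (A * rho)
t = 2.1710e-06 / (2.1000e-04 * 20000)
t = 5.1690e-07 m = 516.9 nm

516.9


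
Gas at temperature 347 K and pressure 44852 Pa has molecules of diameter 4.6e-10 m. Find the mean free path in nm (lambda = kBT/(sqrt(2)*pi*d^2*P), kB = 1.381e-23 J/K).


Mean free path: lambda = kB*T / (sqrt(2) * pi * d^2 * P)
lambda = 1.381e-23 * 347 / (sqrt(2) * pi * (4.6e-10)^2 * 44852)
lambda = 1.13648e-07 m
lambda = 113.65 nm

113.65


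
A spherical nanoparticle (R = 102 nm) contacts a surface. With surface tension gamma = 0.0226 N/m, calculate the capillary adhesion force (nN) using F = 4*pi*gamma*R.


Convert radius: R = 102 nm = 1.02e-07 m
F = 4 * pi * gamma * R
F = 4 * pi * 0.0226 * 1.02e-07
F = 2.8968e-08 N = 28.968 nN

28.968


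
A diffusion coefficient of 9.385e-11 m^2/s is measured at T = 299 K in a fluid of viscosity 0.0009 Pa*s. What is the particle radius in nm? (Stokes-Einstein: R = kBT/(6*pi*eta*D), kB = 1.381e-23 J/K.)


Stokes-Einstein: R = kB*T / (6*pi*eta*D)
R = 1.381e-23 * 299 / (6 * pi * 0.0009 * 9.385e-11)
R = 2.5935e-09 m = 2.59 nm

2.59


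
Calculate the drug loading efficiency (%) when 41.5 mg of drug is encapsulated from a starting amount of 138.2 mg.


Drug loading efficiency = (drug loaded / drug initial) * 100
DLE = 41.5 / 138.2 * 100
DLE = 0.3003 * 100
DLE = 30.03%

30.03


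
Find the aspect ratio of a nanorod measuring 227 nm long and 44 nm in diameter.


Aspect ratio AR = length / diameter
AR = 227 / 44
AR = 5.16

5.16


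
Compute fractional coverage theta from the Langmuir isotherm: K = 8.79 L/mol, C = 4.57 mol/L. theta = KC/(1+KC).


Langmuir isotherm: theta = K*C / (1 + K*C)
K*C = 8.79 * 4.57 = 40.1703
theta = 40.1703 / (1 + 40.1703) = 40.1703 / 41.1703
theta = 0.9757

0.9757


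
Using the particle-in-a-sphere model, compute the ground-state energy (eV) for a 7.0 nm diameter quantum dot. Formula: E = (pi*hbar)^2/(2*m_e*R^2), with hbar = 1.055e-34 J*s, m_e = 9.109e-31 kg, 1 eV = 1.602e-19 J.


Radius R = 7.0/2 = 3.5 nm = 3.5e-09 m
E = (pi * 1.055e-34)^2 / (2 * 9.109e-31 * (3.5e-09)^2)
E(J) = 4.9223e-21
E = E(J) / 1.602e-19 = 0.0307 eV

0.0307


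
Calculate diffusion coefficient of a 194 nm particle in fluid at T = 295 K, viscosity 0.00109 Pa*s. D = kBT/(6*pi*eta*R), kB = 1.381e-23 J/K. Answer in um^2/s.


Radius R = 194/2 = 97 nm = 9.7e-08 m
D = kB*T / (6*pi*eta*R)
D = 1.381e-23 * 295 / (6 * pi * 0.00109 * 9.7e-08)
D = 2.04417e-12 m^2/s = 2.044 um^2/s

2.044


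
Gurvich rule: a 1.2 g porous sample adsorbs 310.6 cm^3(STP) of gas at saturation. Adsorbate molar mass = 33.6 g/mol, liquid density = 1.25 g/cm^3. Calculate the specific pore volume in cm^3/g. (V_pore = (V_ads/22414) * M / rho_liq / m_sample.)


Moles adsorbed n = V_ads / 22414 = 310.6 / 22414 = 1.385741e-02 mol
Liquid volume V_liq = n * M / rho_liq = 1.385741e-02 * 33.6 / 1.25 = 0.37249 cm^3
Specific pore volume V_pore = V_liq / m_sample = 0.37249 / 1.2
V_pore = 0.3104 cm^3/g

0.3104


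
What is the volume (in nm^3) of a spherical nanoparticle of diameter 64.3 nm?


Radius r = 64.3/2 = 32.15 nm
Volume V = (4/3) * pi * r^3
V = (4/3) * pi * (32.15)^3
V = 139197.53 nm^3

139197.53


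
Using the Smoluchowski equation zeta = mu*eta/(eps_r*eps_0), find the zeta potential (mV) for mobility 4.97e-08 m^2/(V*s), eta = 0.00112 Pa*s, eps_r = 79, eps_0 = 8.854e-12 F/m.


Smoluchowski equation: zeta = mu * eta / (eps_r * eps_0)
zeta = 4.97e-08 * 0.00112 / (79 * 8.854e-12)
zeta = 0.079581 V = 79.58 mV

79.58


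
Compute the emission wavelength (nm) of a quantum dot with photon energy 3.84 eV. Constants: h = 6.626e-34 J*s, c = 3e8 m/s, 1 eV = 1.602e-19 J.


Convert energy: E = 3.84 eV = 3.84 * 1.602e-19 = 6.15168e-19 J
lambda = h*c / E = 6.626e-34 * 3e8 / 6.15168e-19
lambda = 3.23131e-07 m = 323.1 nm

323.1


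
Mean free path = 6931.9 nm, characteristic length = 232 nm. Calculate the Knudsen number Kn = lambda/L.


Knudsen number Kn = lambda / L
Kn = 6931.9 / 232
Kn = 29.8789

29.8789


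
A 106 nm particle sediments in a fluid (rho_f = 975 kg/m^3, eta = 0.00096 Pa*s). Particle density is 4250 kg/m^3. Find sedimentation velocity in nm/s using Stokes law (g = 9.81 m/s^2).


Radius R = 106/2 nm = 5.3e-08 m
Density difference = 4250 - 975 = 3275 kg/m^3
v = 2 * R^2 * (rho_p - rho_f) * g / (9 * eta)
v = 2 * (5.3e-08)^2 * 3275 * 9.81 / (9 * 0.00096)
v = 2.08905e-08 m/s = 20.8905 nm/s

20.8905


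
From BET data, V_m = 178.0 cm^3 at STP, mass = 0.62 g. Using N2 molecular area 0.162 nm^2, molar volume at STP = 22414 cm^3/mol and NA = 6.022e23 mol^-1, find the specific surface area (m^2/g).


Number of moles in monolayer = V_m / 22414 = 178.0 / 22414 = 0.00794147
Number of molecules = moles * NA = 0.00794147 * 6.022e23
SA = molecules * sigma / mass
SA = (178.0 / 22414) * 6.022e23 * 0.162e-18 / 0.62
SA = 1249.6 m^2/g

1249.6


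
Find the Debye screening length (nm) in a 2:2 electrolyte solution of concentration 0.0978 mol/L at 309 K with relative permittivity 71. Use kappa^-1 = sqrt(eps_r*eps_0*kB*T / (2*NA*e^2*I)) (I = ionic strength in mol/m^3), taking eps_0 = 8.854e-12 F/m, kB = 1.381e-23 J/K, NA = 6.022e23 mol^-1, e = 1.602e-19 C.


Ionic strength I = 0.0978 * 2^2 * 1000 = 391.2 mol/m^3
kappa^-1 = sqrt(71 * 8.854e-12 * 1.381e-23 * 309 / (2 * 6.022e23 * (1.602e-19)^2 * 391.2))
kappa^-1 = 0.471 nm

0.471


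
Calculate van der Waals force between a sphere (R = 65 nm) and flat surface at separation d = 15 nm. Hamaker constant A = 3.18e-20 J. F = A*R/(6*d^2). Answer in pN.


Convert to SI: R = 65 nm = 6.5e-08 m, d = 15 nm = 1.5e-08 m
F = A * R / (6 * d^2)
F = 3.18e-20 * 6.5e-08 / (6 * (1.5e-08)^2)
F = 1.53111e-12 N = 1.531 pN

1.531


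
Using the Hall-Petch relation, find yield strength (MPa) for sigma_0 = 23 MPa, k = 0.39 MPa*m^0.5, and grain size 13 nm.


d = 13 nm = 1.3e-08 m
sqrt(d) = 0.0001140175
Hall-Petch contribution = k / sqrt(d) = 0.39 / 0.0001140175 = 3420.5 MPa
sigma = sigma_0 + k/sqrt(d) = 23 + 3420.5 = 3443.5 MPa

3443.5


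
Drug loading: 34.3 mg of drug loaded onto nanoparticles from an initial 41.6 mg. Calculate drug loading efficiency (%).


Drug loading efficiency = (drug loaded / drug initial) * 100
DLE = 34.3 / 41.6 * 100
DLE = 0.8245 * 100
DLE = 82.45%

82.45


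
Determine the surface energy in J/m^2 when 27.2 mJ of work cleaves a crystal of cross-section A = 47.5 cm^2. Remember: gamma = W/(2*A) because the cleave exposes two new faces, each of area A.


Convert: A = 47.5 cm^2 = 0.00475 m^2, W = 27.2 mJ = 0.0272 J
Cleaving exposes two faces of area A, so total new surface = 2*A and gamma = W / (2*A)
gamma = 0.0272 / (2 * 0.00475)
gamma = 2.863 J/m^2

2.863


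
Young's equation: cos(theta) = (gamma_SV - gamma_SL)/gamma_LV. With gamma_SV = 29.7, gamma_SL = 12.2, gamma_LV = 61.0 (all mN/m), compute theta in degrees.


cos(theta) = (gamma_SV - gamma_SL) / gamma_LV
cos(theta) = (29.7 - 12.2) / 61.0
cos(theta) = 0.286885
theta = arccos(0.286885) = 73.33 degrees

73.33


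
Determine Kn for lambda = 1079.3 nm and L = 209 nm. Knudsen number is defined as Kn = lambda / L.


Knudsen number Kn = lambda / L
Kn = 1079.3 / 209
Kn = 5.1641

5.1641


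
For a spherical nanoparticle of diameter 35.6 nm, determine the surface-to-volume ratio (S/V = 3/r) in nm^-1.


Radius r = 35.6/2 = 17.8 nm
S/V = 3 / r = 3 / 17.8
S/V = 0.1685 nm^-1

0.1685


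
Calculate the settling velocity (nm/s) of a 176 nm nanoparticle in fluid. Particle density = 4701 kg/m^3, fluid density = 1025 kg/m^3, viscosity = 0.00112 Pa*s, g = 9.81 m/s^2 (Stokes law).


Radius R = 176/2 nm = 8.8e-08 m
Density difference = 4701 - 1025 = 3676 kg/m^3
v = 2 * R^2 * (rho_p - rho_f) * g / (9 * eta)
v = 2 * (8.8e-08)^2 * 3676 * 9.81 / (9 * 0.00112)
v = 5.54089e-08 m/s = 55.4089 nm/s

55.4089


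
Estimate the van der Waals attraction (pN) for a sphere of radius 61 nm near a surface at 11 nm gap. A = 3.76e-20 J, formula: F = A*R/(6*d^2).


Convert to SI: R = 61 nm = 6.1e-08 m, d = 11 nm = 1.1e-08 m
F = A * R / (6 * d^2)
F = 3.76e-20 * 6.1e-08 / (6 * (1.1e-08)^2)
F = 3.15923e-12 N = 3.159 pN

3.159


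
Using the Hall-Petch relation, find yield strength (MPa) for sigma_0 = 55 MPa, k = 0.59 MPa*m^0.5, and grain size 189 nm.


d = 189 nm = 1.89e-07 m
sqrt(d) = 0.0004347413
Hall-Petch contribution = k / sqrt(d) = 0.59 / 0.0004347413 = 1357.1 MPa
sigma = sigma_0 + k/sqrt(d) = 55 + 1357.1 = 1412.1 MPa

1412.1


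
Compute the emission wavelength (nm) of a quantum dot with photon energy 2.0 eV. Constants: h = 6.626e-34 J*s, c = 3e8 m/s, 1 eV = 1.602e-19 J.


Convert energy: E = 2.0 eV = 2.0 * 1.602e-19 = 3.204e-19 J
lambda = h*c / E = 6.626e-34 * 3e8 / 3.204e-19
lambda = 6.20412e-07 m = 620.4 nm

620.4


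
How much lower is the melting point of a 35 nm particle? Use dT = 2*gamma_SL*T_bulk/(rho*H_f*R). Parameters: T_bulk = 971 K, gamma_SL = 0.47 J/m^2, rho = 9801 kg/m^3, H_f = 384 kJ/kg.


Radius R = 35/2 = 17.5 nm = 1.75e-08 m
Convert H_f = 384 kJ/kg = 384000 J/kg
dT = 2 * gamma_SL * T_bulk / (rho * H_f * R)
dT = 2 * 0.47 * 971 / (9801 * 384000 * 1.75e-08)
dT = 13.9 K

13.9


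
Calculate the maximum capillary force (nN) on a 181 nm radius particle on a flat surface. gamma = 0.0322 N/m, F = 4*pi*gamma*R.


Convert radius: R = 181 nm = 1.81e-07 m
F = 4 * pi * gamma * R
F = 4 * pi * 0.0322 * 1.81e-07
F = 7.32393e-08 N = 73.2393 nN

73.2393


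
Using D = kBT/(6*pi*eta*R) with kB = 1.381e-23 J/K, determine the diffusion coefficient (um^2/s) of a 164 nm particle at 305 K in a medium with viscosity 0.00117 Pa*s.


Radius R = 164/2 = 82 nm = 8.2e-08 m
D = kB*T / (6*pi*eta*R)
D = 1.381e-23 * 305 / (6 * pi * 0.00117 * 8.2e-08)
D = 2.32912e-12 m^2/s = 2.329 um^2/s

2.329


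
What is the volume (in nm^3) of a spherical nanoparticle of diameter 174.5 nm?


Radius r = 174.5/2 = 87.25 nm
Volume V = (4/3) * pi * r^3
V = (4/3) * pi * (87.25)^3
V = 2782178.03 nm^3

2782178.03


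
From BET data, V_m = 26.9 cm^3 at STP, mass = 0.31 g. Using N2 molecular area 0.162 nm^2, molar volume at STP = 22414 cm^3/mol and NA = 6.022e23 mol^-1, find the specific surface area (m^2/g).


Number of moles in monolayer = V_m / 22414 = 26.9 / 22414 = 0.00120014
Number of molecules = moles * NA = 0.00120014 * 6.022e23
SA = molecules * sigma / mass
SA = (26.9 / 22414) * 6.022e23 * 0.162e-18 / 0.31
SA = 377.7 m^2/g

377.7


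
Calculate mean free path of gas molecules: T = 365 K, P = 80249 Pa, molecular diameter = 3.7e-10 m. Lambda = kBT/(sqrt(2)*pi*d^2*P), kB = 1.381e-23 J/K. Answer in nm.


Mean free path: lambda = kB*T / (sqrt(2) * pi * d^2 * P)
lambda = 1.381e-23 * 365 / (sqrt(2) * pi * (3.7e-10)^2 * 80249)
lambda = 1.03271e-07 m
lambda = 103.27 nm

103.27


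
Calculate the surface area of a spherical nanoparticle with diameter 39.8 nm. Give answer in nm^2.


Radius r = 39.8/2 = 19.9 nm
Surface area SA = 4 * pi * r^2
SA = 4 * pi * (19.9)^2
SA = 4976.41 nm^2

4976.41


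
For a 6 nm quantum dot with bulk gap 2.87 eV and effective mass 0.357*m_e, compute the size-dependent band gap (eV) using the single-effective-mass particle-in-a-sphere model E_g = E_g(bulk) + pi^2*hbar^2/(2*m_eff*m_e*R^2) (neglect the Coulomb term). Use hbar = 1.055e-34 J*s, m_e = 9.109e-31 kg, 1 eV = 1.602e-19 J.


Radius R = 6/2 nm = 3e-09 m
Confinement energy dE = pi^2 * hbar^2 / (2 * m_eff * m_e * R^2)
dE = pi^2 * (1.055e-34)^2 / (2 * 0.357 * 9.109e-31 * (3e-09)^2) J, divided by 1.602e-19 J/eV
dE = 0.1171 eV
Total band gap = E_g(bulk) + dE = 2.87 + 0.1171 = 2.9871 eV

2.9871


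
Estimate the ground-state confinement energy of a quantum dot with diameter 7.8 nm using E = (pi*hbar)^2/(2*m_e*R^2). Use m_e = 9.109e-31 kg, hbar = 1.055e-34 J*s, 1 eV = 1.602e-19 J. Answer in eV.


Radius R = 7.8/2 = 3.9 nm = 3.9e-09 m
E = (pi * 1.055e-34)^2 / (2 * 9.109e-31 * (3.9e-09)^2)
E(J) = 3.96438e-21
E = E(J) / 1.602e-19 = 0.0247 eV

0.0247


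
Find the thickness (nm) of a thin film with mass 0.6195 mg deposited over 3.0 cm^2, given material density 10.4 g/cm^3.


Convert: m = 0.6195 mg = 6.1950e-07 kg, A = 3.0 cm^2 = 3.0000e-04 m^2, rho = 10.4 g/cm^3 = 10400 kg/m^3
t = m / (A * rho)
t = 6.1950e-07 / (3.0000e-04 * 10400)
t = 1.9856e-07 m = 198.6 nm

198.6


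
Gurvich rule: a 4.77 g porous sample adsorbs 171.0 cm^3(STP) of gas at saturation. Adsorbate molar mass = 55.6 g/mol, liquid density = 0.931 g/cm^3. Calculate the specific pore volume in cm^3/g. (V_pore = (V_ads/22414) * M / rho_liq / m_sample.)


Moles adsorbed n = V_ads / 22414 = 171.0 / 22414 = 7.629160e-03 mol
Liquid volume V_liq = n * M / rho_liq = 7.629160e-03 * 55.6 / 0.931 = 0.45562 cm^3
Specific pore volume V_pore = V_liq / m_sample = 0.45562 / 4.77
V_pore = 0.0955 cm^3/g

0.0955


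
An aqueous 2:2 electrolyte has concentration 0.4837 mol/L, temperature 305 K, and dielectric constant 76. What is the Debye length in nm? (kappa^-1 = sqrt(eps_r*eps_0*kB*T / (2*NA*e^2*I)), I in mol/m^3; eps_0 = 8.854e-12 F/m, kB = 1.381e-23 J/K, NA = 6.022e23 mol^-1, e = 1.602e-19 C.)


Ionic strength I = 0.4837 * 2^2 * 1000 = 1934.8 mol/m^3
kappa^-1 = sqrt(76 * 8.854e-12 * 1.381e-23 * 305 / (2 * 6.022e23 * (1.602e-19)^2 * 1934.8))
kappa^-1 = 0.218 nm

0.218


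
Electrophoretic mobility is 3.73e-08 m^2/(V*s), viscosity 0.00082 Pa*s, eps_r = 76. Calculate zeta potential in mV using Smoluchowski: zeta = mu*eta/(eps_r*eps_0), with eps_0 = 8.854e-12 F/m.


Smoluchowski equation: zeta = mu * eta / (eps_r * eps_0)
zeta = 3.73e-08 * 0.00082 / (76 * 8.854e-12)
zeta = 0.045454 V = 45.45 mV

45.45


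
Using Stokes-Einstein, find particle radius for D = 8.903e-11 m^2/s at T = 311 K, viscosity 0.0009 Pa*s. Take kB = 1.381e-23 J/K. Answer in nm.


Stokes-Einstein: R = kB*T / (6*pi*eta*D)
R = 1.381e-23 * 311 / (6 * pi * 0.0009 * 8.903e-11)
R = 2.84364e-09 m = 2.84 nm

2.84


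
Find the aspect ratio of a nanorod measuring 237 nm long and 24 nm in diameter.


Aspect ratio AR = length / diameter
AR = 237 / 24
AR = 9.88

9.88


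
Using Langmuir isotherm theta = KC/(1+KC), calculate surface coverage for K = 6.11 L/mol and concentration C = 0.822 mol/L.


Langmuir isotherm: theta = K*C / (1 + K*C)
K*C = 6.11 * 0.822 = 5.02242
theta = 5.02242 / (1 + 5.02242) = 5.02242 / 6.02242
theta = 0.834

0.834


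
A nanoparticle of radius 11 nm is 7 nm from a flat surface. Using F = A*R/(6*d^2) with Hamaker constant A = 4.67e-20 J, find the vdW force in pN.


Convert to SI: R = 11 nm = 1.1e-08 m, d = 7 nm = 7e-09 m
F = A * R / (6 * d^2)
F = 4.67e-20 * 1.1e-08 / (6 * (7e-09)^2)
F = 1.74728e-12 N = 1.747 pN

1.747


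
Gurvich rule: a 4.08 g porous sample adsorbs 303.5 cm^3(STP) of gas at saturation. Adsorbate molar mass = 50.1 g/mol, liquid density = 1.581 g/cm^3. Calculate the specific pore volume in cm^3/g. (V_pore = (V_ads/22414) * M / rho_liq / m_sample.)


Moles adsorbed n = V_ads / 22414 = 303.5 / 22414 = 1.354064e-02 mol
Liquid volume V_liq = n * M / rho_liq = 1.354064e-02 * 50.1 / 1.581 = 0.42909 cm^3
Specific pore volume V_pore = V_liq / m_sample = 0.42909 / 4.08
V_pore = 0.1052 cm^3/g

0.1052


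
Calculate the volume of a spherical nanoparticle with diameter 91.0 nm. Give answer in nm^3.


Radius r = 91.0/2 = 45.5 nm
Volume V = (4/3) * pi * r^3
V = (4/3) * pi * (45.5)^3
V = 394568.85 nm^3

394568.85


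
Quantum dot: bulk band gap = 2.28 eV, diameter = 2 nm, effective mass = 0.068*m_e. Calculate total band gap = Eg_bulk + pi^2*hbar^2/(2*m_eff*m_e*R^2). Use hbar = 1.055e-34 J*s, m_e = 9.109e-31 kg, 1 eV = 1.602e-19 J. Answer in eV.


Radius R = 2/2 nm = 1e-09 m
Confinement energy dE = pi^2 * hbar^2 / (2 * m_eff * m_e * R^2)
dE = pi^2 * (1.055e-34)^2 / (2 * 0.068 * 9.109e-31 * (1e-09)^2) J, divided by 1.602e-19 J/eV
dE = 5.5352 eV
Total band gap = E_g(bulk) + dE = 2.28 + 5.5352 = 7.8152 eV

7.8152


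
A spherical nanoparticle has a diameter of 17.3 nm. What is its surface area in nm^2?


Radius r = 17.3/2 = 8.65 nm
Surface area SA = 4 * pi * r^2
SA = 4 * pi * (8.65)^2
SA = 940.25 nm^2

940.25


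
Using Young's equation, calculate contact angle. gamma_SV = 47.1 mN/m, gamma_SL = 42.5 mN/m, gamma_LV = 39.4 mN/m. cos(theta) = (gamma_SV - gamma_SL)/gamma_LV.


cos(theta) = (gamma_SV - gamma_SL) / gamma_LV
cos(theta) = (47.1 - 42.5) / 39.4
cos(theta) = 0.116751
theta = arccos(0.116751) = 83.3 degrees

83.3


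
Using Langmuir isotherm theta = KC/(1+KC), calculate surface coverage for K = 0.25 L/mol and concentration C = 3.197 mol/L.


Langmuir isotherm: theta = K*C / (1 + K*C)
K*C = 0.25 * 3.197 = 0.79925
theta = 0.79925 / (1 + 0.79925) = 0.79925 / 1.79925
theta = 0.4442

0.4442


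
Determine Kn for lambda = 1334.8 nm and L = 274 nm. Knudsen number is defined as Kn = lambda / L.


Knudsen number Kn = lambda / L
Kn = 1334.8 / 274
Kn = 4.8715

4.8715


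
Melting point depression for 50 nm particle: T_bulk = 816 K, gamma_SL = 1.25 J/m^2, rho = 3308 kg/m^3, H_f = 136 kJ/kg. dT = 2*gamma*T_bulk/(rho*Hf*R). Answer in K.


Radius R = 50/2 = 25 nm = 2.5e-08 m
Convert H_f = 136 kJ/kg = 136000 J/kg
dT = 2 * gamma_SL * T_bulk / (rho * H_f * R)
dT = 2 * 1.25 * 816 / (3308 * 136000 * 2.5e-08)
dT = 181.4 K

181.4


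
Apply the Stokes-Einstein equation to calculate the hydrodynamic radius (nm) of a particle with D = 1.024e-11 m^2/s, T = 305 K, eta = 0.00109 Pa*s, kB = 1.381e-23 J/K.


Stokes-Einstein: R = kB*T / (6*pi*eta*D)
R = 1.381e-23 * 305 / (6 * pi * 0.00109 * 1.024e-11)
R = 2.00201e-08 m = 20.02 nm

20.02


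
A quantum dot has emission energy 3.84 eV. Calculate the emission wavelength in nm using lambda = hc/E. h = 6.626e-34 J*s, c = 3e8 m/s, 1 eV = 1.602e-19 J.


Convert energy: E = 3.84 eV = 3.84 * 1.602e-19 = 6.15168e-19 J
lambda = h*c / E = 6.626e-34 * 3e8 / 6.15168e-19
lambda = 3.23131e-07 m = 323.1 nm

323.1


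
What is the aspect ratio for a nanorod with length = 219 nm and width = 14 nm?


Aspect ratio AR = length / diameter
AR = 219 / 14
AR = 15.64

15.64


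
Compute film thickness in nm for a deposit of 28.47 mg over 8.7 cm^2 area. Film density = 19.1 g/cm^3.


Convert: m = 28.47 mg = 2.8470e-05 kg, A = 8.7 cm^2 = 8.7000e-04 m^2, rho = 19.1 g/cm^3 = 19100 kg/m^3
t = m / (A * rho)
t = 2.8470e-05 / (8.7000e-04 * 19100)
t = 1.7133e-06 m = 1713.3 nm

1713.3


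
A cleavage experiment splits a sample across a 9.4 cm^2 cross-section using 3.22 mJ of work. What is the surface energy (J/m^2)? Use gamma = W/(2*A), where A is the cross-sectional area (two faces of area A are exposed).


Convert: A = 9.4 cm^2 = 0.00094 m^2, W = 3.22 mJ = 0.00322 J
Cleaving exposes two faces of area A, so total new surface = 2*A and gamma = W / (2*A)
gamma = 0.00322 / (2 * 0.00094)
gamma = 1.713 J/m^2

1.713


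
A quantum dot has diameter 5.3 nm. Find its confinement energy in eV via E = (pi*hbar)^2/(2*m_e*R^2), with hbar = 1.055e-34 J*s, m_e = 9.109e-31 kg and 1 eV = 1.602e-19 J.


Radius R = 5.3/2 = 2.65 nm = 2.65e-09 m
E = (pi * 1.055e-34)^2 / (2 * 9.109e-31 * (2.65e-09)^2)
E(J) = 8.58642e-21
E = E(J) / 1.602e-19 = 0.0536 eV

0.0536


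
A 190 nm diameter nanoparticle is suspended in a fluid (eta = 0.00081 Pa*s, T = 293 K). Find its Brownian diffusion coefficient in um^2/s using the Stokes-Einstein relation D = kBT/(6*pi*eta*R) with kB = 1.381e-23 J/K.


Radius R = 190/2 = 95 nm = 9.5e-08 m
D = kB*T / (6*pi*eta*R)
D = 1.381e-23 * 293 / (6 * pi * 0.00081 * 9.5e-08)
D = 2.78966e-12 m^2/s = 2.79 um^2/s

2.79


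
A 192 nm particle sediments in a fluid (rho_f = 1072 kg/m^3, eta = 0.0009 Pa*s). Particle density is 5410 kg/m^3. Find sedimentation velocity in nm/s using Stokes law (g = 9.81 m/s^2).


Radius R = 192/2 nm = 9.6e-08 m
Density difference = 5410 - 1072 = 4338 kg/m^3
v = 2 * R^2 * (rho_p - rho_f) * g / (9 * eta)
v = 2 * (9.6e-08)^2 * 4338 * 9.81 / (9 * 0.0009)
v = 9.6838e-08 m/s = 96.838 nm/s

96.838


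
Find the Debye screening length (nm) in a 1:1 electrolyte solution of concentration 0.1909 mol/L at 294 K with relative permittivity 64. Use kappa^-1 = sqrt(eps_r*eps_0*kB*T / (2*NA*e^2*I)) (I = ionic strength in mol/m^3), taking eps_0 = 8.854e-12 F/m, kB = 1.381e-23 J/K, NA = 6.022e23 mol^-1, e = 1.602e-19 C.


Ionic strength I = 0.1909 * 1^2 * 1000 = 190.9 mol/m^3
kappa^-1 = sqrt(64 * 8.854e-12 * 1.381e-23 * 294 / (2 * 6.022e23 * (1.602e-19)^2 * 190.9))
kappa^-1 = 0.624 nm

0.624


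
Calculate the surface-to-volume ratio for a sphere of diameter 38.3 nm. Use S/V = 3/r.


Radius r = 38.3/2 = 19.15 nm
S/V = 3 / r = 3 / 19.15
S/V = 0.1567 nm^-1

0.1567


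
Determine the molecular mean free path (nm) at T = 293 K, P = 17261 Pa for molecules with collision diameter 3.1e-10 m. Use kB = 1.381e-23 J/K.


Mean free path: lambda = kB*T / (sqrt(2) * pi * d^2 * P)
lambda = 1.381e-23 * 293 / (sqrt(2) * pi * (3.1e-10)^2 * 17261)
lambda = 5.49044e-07 m
lambda = 549.04 nm

549.04


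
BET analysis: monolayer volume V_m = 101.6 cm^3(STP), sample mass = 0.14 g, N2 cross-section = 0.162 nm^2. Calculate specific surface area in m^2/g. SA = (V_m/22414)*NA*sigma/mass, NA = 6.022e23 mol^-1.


Number of moles in monolayer = V_m / 22414 = 101.6 / 22414 = 0.00453288
Number of molecules = moles * NA = 0.00453288 * 6.022e23
SA = molecules * sigma / mass
SA = (101.6 / 22414) * 6.022e23 * 0.162e-18 / 0.14
SA = 3158.7 m^2/g

3158.7


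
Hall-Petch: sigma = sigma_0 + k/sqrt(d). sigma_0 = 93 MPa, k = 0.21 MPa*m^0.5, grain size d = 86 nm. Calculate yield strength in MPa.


d = 86 nm = 8.6e-08 m
sqrt(d) = 0.0002932576
Hall-Petch contribution = k / sqrt(d) = 0.21 / 0.0002932576 = 716.1 MPa
sigma = sigma_0 + k/sqrt(d) = 93 + 716.1 = 809.1 MPa

809.1


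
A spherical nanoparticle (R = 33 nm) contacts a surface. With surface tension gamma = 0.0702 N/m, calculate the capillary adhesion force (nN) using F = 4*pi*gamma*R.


Convert radius: R = 33 nm = 3.3e-08 m
F = 4 * pi * gamma * R
F = 4 * pi * 0.0702 * 3.3e-08
F = 2.91113e-08 N = 29.1113 nN

29.1113


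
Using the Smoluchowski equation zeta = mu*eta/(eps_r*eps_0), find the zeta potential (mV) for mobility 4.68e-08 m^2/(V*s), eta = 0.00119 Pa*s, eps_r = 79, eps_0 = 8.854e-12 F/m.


Smoluchowski equation: zeta = mu * eta / (eps_r * eps_0)
zeta = 4.68e-08 * 0.00119 / (79 * 8.854e-12)
zeta = 0.079621 V = 79.62 mV

79.62


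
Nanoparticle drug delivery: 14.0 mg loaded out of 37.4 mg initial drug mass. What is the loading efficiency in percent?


Drug loading efficiency = (drug loaded / drug initial) * 100
DLE = 14.0 / 37.4 * 100
DLE = 0.3743 * 100
DLE = 37.43%

37.43


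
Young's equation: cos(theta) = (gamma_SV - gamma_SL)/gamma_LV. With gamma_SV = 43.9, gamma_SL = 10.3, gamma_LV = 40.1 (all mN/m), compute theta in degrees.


cos(theta) = (gamma_SV - gamma_SL) / gamma_LV
cos(theta) = (43.9 - 10.3) / 40.1
cos(theta) = 0.837905
theta = arccos(0.837905) = 33.08 degrees

33.08


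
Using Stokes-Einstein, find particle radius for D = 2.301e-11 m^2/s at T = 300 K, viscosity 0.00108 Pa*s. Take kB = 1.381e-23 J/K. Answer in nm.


Stokes-Einstein: R = kB*T / (6*pi*eta*D)
R = 1.381e-23 * 300 / (6 * pi * 0.00108 * 2.301e-11)
R = 8.8445e-09 m = 8.84 nm

8.84


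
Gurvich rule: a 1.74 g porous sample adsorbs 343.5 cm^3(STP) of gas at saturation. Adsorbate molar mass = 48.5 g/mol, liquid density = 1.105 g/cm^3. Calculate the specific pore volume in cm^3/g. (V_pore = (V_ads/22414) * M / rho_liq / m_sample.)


Moles adsorbed n = V_ads / 22414 = 343.5 / 22414 = 1.532524e-02 mol
Liquid volume V_liq = n * M / rho_liq = 1.532524e-02 * 48.5 / 1.105 = 0.67265 cm^3
Specific pore volume V_pore = V_liq / m_sample = 0.67265 / 1.74
V_pore = 0.3866 cm^3/g

0.3866


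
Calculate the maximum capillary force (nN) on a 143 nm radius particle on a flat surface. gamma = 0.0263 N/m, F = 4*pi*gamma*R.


Convert radius: R = 143 nm = 1.43e-07 m
F = 4 * pi * gamma * R
F = 4 * pi * 0.0263 * 1.43e-07
F = 4.72609e-08 N = 47.2609 nN

47.2609


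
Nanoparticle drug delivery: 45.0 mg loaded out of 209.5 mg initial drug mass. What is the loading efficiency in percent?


Drug loading efficiency = (drug loaded / drug initial) * 100
DLE = 45.0 / 209.5 * 100
DLE = 0.2148 * 100
DLE = 21.48%

21.48


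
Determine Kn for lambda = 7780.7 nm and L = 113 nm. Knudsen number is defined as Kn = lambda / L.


Knudsen number Kn = lambda / L
Kn = 7780.7 / 113
Kn = 68.8558

68.8558


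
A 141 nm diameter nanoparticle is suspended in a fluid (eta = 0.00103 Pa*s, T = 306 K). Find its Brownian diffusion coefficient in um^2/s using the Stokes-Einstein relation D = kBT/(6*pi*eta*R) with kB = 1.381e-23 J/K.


Radius R = 141/2 = 70.5 nm = 7.05e-08 m
D = kB*T / (6*pi*eta*R)
D = 1.381e-23 * 306 / (6 * pi * 0.00103 * 7.05e-08)
D = 3.08736e-12 m^2/s = 3.087 um^2/s

3.087


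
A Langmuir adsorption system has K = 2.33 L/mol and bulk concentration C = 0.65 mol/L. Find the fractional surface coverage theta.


Langmuir isotherm: theta = K*C / (1 + K*C)
K*C = 2.33 * 0.65 = 1.5145
theta = 1.5145 / (1 + 1.5145) = 1.5145 / 2.5145
theta = 0.6023

0.6023


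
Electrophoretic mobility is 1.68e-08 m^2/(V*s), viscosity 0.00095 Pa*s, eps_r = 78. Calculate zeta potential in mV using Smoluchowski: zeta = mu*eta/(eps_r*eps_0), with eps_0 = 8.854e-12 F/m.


Smoluchowski equation: zeta = mu * eta / (eps_r * eps_0)
zeta = 1.68e-08 * 0.00095 / (78 * 8.854e-12)
zeta = 0.02311 V = 23.11 mV

23.11


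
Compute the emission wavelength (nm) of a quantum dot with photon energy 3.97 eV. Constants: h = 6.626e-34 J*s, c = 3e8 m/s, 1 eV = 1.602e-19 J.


Convert energy: E = 3.97 eV = 3.97 * 1.602e-19 = 6.35994e-19 J
lambda = h*c / E = 6.626e-34 * 3e8 / 6.35994e-19
lambda = 3.1255e-07 m = 312.6 nm

312.6


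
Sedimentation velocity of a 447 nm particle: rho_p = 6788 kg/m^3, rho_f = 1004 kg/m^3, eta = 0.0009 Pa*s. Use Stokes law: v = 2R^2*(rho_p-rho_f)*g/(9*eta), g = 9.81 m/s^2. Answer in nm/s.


Radius R = 447/2 nm = 2.235e-07 m
Density difference = 6788 - 1004 = 5784 kg/m^3
v = 2 * R^2 * (rho_p - rho_f) * g / (9 * eta)
v = 2 * (2.235e-07)^2 * 5784 * 9.81 / (9 * 0.0009)
v = 6.99838e-07 m/s = 699.8377 nm/s

699.8377


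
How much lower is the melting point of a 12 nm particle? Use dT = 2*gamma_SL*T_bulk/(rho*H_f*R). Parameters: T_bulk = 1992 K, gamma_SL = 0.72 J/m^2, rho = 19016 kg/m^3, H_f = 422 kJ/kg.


Radius R = 12/2 = 6 nm = 6e-09 m
Convert H_f = 422 kJ/kg = 422000 J/kg
dT = 2 * gamma_SL * T_bulk / (rho * H_f * R)
dT = 2 * 0.72 * 1992 / (19016 * 422000 * 6e-09)
dT = 59.6 K

59.6


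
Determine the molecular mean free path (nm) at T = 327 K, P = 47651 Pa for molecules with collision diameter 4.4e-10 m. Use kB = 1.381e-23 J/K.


Mean free path: lambda = kB*T / (sqrt(2) * pi * d^2 * P)
lambda = 1.381e-23 * 327 / (sqrt(2) * pi * (4.4e-10)^2 * 47651)
lambda = 1.10179e-07 m
lambda = 110.18 nm

110.18


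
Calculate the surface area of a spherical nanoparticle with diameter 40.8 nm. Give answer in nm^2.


Radius r = 40.8/2 = 20.4 nm
Surface area SA = 4 * pi * r^2
SA = 4 * pi * (20.4)^2
SA = 5229.62 nm^2

5229.62


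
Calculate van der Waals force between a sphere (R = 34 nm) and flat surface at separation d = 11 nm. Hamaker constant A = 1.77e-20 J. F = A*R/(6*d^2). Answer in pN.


Convert to SI: R = 34 nm = 3.4e-08 m, d = 11 nm = 1.1e-08 m
F = A * R / (6 * d^2)
F = 1.77e-20 * 3.4e-08 / (6 * (1.1e-08)^2)
F = 8.28926e-13 N = 0.829 pN

0.829


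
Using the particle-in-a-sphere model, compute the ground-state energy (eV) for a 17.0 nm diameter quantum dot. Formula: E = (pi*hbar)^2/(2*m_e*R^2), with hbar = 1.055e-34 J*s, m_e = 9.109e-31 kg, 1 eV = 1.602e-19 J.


Radius R = 17.0/2 = 8.5 nm = 8.5e-09 m
E = (pi * 1.055e-34)^2 / (2 * 9.109e-31 * (8.5e-09)^2)
E(J) = 8.34576e-22
E = E(J) / 1.602e-19 = 0.0052 eV

0.0052


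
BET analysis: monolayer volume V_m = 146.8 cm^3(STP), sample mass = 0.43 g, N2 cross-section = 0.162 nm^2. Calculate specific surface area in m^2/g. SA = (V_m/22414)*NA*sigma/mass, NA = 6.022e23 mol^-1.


Number of moles in monolayer = V_m / 22414 = 146.8 / 22414 = 0.00654948
Number of molecules = moles * NA = 0.00654948 * 6.022e23
SA = molecules * sigma / mass
SA = (146.8 / 22414) * 6.022e23 * 0.162e-18 / 0.43
SA = 1485.9 m^2/g

1485.9


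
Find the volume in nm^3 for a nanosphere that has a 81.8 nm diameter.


Radius r = 81.8/2 = 40.9 nm
Volume V = (4/3) * pi * r^3
V = (4/3) * pi * (40.9)^3
V = 286588.35 nm^3

286588.35


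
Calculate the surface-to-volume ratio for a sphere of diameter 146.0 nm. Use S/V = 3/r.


Radius r = 146.0/2 = 73 nm
S/V = 3 / r = 3 / 73
S/V = 0.0411 nm^-1

0.0411


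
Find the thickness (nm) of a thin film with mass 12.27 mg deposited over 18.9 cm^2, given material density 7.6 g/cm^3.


Convert: m = 12.27 mg = 1.2270e-05 kg, A = 18.9 cm^2 = 1.8900e-03 m^2, rho = 7.6 g/cm^3 = 7600 kg/m^3
t = m / (A * rho)
t = 1.2270e-05 / (1.8900e-03 * 7600)
t = 8.5422e-07 m = 854.2 nm

854.2


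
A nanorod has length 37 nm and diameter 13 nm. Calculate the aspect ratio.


Aspect ratio AR = length / diameter
AR = 37 / 13
AR = 2.85

2.85


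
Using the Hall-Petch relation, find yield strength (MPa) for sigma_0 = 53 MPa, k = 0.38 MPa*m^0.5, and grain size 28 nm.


d = 28 nm = 2.8e-08 m
sqrt(d) = 0.000167332
Hall-Petch contribution = k / sqrt(d) = 0.38 / 0.000167332 = 2270.9 MPa
sigma = sigma_0 + k/sqrt(d) = 53 + 2270.9 = 2323.9 MPa

2323.9


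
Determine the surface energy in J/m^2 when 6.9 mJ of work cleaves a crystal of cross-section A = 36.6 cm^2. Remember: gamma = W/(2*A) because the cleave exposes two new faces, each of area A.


Convert: A = 36.6 cm^2 = 0.00366 m^2, W = 6.9 mJ = 0.0069 J
Cleaving exposes two faces of area A, so total new surface = 2*A and gamma = W / (2*A)
gamma = 0.0069 / (2 * 0.00366)
gamma = 0.943 J/m^2

0.943


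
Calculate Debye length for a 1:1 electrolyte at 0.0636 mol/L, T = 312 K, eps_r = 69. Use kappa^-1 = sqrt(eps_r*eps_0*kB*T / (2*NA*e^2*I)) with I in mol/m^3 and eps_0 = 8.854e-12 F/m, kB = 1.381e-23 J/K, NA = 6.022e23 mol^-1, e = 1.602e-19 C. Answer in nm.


Ionic strength I = 0.0636 * 1^2 * 1000 = 63.6 mol/m^3
kappa^-1 = sqrt(69 * 8.854e-12 * 1.381e-23 * 312 / (2 * 6.022e23 * (1.602e-19)^2 * 63.6))
kappa^-1 = 1.157 nm

1.157


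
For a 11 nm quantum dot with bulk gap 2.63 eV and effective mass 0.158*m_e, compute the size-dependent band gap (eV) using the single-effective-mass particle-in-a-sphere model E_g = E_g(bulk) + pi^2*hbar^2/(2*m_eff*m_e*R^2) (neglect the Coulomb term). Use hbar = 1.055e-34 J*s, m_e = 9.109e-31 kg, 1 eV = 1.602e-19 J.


Radius R = 11/2 nm = 5.5e-09 m
Confinement energy dE = pi^2 * hbar^2 / (2 * m_eff * m_e * R^2)
dE = pi^2 * (1.055e-34)^2 / (2 * 0.158 * 9.109e-31 * (5.5e-09)^2) J, divided by 1.602e-19 J/eV
dE = 0.0788 eV
Total band gap = E_g(bulk) + dE = 2.63 + 0.0788 = 2.7088 eV

2.7088


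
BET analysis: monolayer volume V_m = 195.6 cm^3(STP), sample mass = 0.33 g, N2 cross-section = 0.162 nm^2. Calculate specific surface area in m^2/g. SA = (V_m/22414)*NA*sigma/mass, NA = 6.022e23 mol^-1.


Number of moles in monolayer = V_m / 22414 = 195.6 / 22414 = 0.00872669
Number of molecules = moles * NA = 0.00872669 * 6.022e23
SA = molecules * sigma / mass
SA = (195.6 / 22414) * 6.022e23 * 0.162e-18 / 0.33
SA = 2579.8 m^2/g

2579.8


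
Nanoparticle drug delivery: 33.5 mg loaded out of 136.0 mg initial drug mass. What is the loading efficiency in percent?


Drug loading efficiency = (drug loaded / drug initial) * 100
DLE = 33.5 / 136.0 * 100
DLE = 0.2463 * 100
DLE = 24.63%

24.63


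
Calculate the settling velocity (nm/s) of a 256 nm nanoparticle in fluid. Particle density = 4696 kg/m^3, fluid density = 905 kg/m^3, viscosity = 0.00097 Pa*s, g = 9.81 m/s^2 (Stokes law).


Radius R = 256/2 nm = 1.28e-07 m
Density difference = 4696 - 905 = 3791 kg/m^3
v = 2 * R^2 * (rho_p - rho_f) * g / (9 * eta)
v = 2 * (1.28e-07)^2 * 3791 * 9.81 / (9 * 0.00097)
v = 1.39591e-07 m/s = 139.5913 nm/s

139.5913
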